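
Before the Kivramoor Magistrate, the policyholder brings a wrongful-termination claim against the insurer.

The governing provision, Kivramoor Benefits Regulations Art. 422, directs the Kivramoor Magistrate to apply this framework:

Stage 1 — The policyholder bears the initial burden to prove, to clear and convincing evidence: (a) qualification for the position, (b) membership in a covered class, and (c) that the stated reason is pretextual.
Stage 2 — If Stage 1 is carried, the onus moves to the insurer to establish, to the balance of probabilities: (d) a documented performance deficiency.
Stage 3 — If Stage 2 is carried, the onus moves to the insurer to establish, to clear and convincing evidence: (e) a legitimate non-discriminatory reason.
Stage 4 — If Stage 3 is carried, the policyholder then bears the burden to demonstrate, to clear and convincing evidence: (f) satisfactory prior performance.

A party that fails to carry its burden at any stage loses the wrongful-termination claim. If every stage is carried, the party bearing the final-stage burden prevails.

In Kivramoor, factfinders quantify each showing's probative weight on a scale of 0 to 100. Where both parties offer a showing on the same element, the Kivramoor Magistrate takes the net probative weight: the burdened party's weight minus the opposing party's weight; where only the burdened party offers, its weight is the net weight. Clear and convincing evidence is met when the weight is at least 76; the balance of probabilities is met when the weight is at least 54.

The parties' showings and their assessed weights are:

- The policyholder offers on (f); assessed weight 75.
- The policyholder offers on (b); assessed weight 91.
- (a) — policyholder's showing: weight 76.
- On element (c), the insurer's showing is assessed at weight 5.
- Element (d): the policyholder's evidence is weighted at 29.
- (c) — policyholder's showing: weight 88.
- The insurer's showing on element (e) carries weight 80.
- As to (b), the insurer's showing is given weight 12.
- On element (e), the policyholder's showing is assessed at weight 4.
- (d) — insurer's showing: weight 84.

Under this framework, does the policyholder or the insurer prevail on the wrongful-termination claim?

At Stage 1 the policyholder must meet clear and convincing evidence (weight is at least 76): on (a) the weight is 76, which does reach 76, so (a) meets the standard; on (b) the weight is 91 less the opposing 12 gives net 79, which does reach 76, so (b) meets the standard; on (c) the weight is 88 less the opposing 5 gives net 83, which does reach 76, so (c) meets the standard.
  Stage 1 carried; the burden shifts to the insurer.
At Stage 2 the insurer must meet the balance of probabilities (weight is at least 54): on (d) the weight is 84 less the opposing 29 gives net 55, ≥ 54, so (d) meets the standard.
  Stage 2 carried; the burden remains with the insurer.
At Stage 3 the insurer must meet clear and convincing evidence (weight is at least 76): on (e) the weight is 80 less the opposing 4 gives net 76, which does reach 76, so (e) meets the standard.
  All elements met. The burden passes to the policyholder.
At Stage 4 the policyholder must meet clear and convincing evidence (weight is at least 76): on (f) the weight is 75, < 76, so (f) does not meet the standard.
  The policyholder does not carry Stage 4.
The insurer prevails.

insurer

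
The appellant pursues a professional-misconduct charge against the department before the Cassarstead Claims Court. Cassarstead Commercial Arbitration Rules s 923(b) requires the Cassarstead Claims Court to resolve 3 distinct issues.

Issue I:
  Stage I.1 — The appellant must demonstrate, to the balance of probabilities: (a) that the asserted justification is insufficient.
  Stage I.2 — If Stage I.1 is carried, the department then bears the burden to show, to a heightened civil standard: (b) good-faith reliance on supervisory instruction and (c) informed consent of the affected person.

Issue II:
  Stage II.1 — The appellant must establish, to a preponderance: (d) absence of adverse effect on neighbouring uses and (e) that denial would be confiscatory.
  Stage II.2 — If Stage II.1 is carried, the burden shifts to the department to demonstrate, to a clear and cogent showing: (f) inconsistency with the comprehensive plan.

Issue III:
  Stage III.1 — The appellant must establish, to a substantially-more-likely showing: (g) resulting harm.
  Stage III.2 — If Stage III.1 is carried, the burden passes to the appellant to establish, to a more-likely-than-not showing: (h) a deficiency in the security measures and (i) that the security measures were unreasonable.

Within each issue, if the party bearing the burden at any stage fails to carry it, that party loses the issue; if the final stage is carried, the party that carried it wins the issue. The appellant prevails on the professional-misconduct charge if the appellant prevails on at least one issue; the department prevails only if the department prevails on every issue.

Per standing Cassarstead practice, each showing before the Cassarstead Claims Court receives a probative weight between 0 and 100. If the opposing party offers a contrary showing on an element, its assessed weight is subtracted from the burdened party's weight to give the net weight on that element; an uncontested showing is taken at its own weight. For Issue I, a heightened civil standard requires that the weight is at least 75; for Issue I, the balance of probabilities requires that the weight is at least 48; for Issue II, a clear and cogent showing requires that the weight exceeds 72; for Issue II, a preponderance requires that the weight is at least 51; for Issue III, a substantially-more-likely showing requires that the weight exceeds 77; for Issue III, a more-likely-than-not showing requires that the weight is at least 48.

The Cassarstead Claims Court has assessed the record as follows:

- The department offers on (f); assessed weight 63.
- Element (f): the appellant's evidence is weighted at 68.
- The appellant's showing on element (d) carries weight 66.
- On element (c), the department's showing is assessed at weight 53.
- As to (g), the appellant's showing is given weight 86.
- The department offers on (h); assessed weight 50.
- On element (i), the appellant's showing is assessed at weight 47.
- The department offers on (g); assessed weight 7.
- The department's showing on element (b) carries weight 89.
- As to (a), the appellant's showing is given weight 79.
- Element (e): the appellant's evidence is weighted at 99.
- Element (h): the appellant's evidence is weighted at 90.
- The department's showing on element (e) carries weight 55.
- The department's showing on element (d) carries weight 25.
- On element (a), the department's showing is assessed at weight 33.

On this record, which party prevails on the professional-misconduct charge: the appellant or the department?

department

— Issue I —
Stage I.1 (appellant, the balance of probabilities, weight is at least 48): (a) net 79−33=46 < 48 — fails.
  The appellant does not carry Stage I.1.
The department prevails on this issue.
— Issue II —
Stage II.1 (appellant, a preponderance, weight is at least 51): (d) net 66−25=41 < 51 — fails; (e) net 99−55=44 < 51 — fails.
  The appellant does not carry Stage II.1.
So the department prevails on this issue.
— Issue III —
Stage III.1 — burden on appellant; standard: a substantially-more-likely showing (weight exceeds 77).
    (g): 86 − 7 = 79 > 77 [met]
  All elements met. The appellant retains the burden for Stage III.2.
Stage III.2 — burden on appellant; standard: a more-likely-than-not showing (weight is at least 48).
    (h): 90 − 50 = 40 < 48 [not met]
    (i): 47 < 48 [not met]
  Stage III.2 not carried; the appellant fails its burden.
The analysis ends at Stage III.2; the department prevails on this issue.
Per-issue: Issue I → department; Issue II → department; Issue III → department. The appellant must prevail on at least one issue; overall, the department prevails.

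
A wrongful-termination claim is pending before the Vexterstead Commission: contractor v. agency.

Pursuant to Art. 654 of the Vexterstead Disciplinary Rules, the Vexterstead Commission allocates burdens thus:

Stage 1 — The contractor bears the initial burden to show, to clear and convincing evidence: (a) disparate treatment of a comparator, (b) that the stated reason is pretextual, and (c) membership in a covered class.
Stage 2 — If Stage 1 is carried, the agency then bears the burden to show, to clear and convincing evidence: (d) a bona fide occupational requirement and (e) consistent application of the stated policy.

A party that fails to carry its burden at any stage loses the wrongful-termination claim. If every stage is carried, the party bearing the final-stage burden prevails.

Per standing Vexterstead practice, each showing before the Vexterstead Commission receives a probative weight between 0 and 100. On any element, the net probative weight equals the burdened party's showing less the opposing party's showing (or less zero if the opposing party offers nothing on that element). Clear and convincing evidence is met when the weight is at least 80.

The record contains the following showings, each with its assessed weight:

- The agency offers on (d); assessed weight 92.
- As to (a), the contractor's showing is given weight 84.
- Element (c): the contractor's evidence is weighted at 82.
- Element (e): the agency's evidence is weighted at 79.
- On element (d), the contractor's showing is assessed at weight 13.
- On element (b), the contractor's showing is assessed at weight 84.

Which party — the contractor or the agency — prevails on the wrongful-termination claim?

contractor

Stage 1 — burden on contractor; standard: clear and convincing evidence (weight is at least 80).
    (a): 84 ≥ 80 [met]
    (b): 84 ≥ 80 [met]
    (c): 82 ≥ 80 [met]
  The contractor carries Stage 1; the agency now bears the burden.
Stage 2 — burden on agency; standard: clear and convincing evidence (weight is at least 80).
    (d): 92 − 13 = 79 < 80 [not met]
    (e): 79 < 80 [not met]
  The agency does not carry Stage 2.
The contractor prevails.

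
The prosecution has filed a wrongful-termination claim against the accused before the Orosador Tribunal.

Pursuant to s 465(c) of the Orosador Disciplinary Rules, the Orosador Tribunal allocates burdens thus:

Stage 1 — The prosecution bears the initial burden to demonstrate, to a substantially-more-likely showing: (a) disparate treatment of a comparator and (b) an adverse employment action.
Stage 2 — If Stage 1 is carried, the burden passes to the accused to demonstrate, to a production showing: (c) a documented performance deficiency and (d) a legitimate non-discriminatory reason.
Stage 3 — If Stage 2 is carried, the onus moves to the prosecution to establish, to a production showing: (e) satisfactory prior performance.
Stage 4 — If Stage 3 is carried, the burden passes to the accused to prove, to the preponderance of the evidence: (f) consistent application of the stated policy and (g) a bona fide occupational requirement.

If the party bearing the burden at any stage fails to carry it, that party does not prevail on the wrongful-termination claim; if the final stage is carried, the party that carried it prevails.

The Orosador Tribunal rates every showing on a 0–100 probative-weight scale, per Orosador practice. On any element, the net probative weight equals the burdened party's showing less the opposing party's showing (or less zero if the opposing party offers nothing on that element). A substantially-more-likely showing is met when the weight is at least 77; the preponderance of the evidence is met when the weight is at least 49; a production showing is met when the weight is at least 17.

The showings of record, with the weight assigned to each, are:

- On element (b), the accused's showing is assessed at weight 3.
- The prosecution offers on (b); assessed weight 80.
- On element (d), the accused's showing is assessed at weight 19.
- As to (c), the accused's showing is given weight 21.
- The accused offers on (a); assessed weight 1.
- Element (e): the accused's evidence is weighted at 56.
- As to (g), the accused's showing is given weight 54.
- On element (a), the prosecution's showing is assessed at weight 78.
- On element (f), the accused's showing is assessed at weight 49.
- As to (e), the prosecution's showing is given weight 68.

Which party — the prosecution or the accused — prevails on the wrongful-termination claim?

accused

Stage 1 — burden on prosecution; standard: a substantially-more-likely showing (weight is at least 77).
    (a): 78 − 1 = 77 ≥ 77 [met]
    (b): 80 − 3 = 77 ≥ 77 [met]
  The prosecution carries Stage 1; the accused now bears the burden.
Stage 2 — burden on accused; standard: a production showing (weight is at least 17).
    (c): 21 ≥ 17 [met]
    (d): 19 ≥ 17 [met]
  Stage 2 carried; the burden shifts to the prosecution.
Stage 3 — burden on prosecution; standard: a production showing (weight is at least 17).
    (e): 68 − 56 = 12 < 17 [not met]
  Not every element is met, so the prosecution fails to carry Stage 3.
So the accused prevails.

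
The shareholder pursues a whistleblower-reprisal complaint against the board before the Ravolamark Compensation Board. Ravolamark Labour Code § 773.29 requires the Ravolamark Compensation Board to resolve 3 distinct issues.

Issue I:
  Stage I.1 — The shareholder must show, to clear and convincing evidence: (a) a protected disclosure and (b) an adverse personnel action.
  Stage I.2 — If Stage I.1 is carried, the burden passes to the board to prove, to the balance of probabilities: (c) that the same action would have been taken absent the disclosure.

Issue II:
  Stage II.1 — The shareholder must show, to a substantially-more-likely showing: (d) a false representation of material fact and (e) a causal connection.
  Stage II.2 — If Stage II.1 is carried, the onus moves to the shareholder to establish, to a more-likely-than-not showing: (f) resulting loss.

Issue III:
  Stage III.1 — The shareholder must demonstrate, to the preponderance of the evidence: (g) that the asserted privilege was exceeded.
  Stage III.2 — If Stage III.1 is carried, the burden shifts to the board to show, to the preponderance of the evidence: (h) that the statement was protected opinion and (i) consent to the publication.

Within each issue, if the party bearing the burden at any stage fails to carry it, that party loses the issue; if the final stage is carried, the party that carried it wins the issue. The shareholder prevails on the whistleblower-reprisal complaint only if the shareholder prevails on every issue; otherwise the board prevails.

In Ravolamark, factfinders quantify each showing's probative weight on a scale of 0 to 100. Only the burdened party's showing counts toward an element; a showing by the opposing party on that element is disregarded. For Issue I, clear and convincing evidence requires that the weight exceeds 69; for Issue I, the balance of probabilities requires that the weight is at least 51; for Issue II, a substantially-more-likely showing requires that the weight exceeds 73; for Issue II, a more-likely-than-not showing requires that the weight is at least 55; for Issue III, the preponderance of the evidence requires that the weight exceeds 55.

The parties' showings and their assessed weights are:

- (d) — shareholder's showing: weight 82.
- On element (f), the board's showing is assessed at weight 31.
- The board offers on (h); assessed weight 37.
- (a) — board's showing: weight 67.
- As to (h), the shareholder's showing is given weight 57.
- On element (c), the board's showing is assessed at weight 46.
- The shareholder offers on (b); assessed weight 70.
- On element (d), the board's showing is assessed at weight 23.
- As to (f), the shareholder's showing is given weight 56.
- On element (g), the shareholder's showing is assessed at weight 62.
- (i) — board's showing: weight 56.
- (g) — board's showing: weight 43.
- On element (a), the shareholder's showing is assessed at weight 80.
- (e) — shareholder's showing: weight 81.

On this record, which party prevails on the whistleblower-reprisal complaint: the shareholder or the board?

shareholder

— Issue I —
Stage I.1 — burden on shareholder; standard: clear and convincing evidence (weight exceeds 69).
    (a): 80 (board's 67 disregarded) > 69 [met]
    (b): 70 > 69 [met]
  All elements met. The burden passes to the board.
Stage I.2 — burden on board; standard: the balance of probabilities (weight is at least 51).
    (c): 46 < 51 [not met]
  Stage I.2 not carried; the board fails its burden.
So the shareholder prevails on this issue.
— Issue II —
At Stage II.1 the shareholder must meet a substantially-more-likely showing (weight exceeds 73): on (d) the weight is 82 (the board's 23 is given no effect), which does exceed 73, so (d) meets the standard; on (e) the weight is 81, > 73, so (e) meets the standard.
  Stage II.1 carried; the burden remains with the shareholder.
At Stage II.2 the shareholder must meet a more-likely-than-not showing (weight is at least 55): on (f) the weight is 56 (the board's 31 is given no effect), which does reach 55, so (f) meets the standard.
  Stage II.2 carried; the final stage is satisfied.
All stages carried — the shareholder prevails on this issue.
— Issue III —
At Stage III.1 the shareholder must meet the preponderance of the evidence (weight exceeds 55): on (g) the weight is 62 (the board's 43 is given no effect), which does exceed 55, so (g) meets the standard.
  The shareholder carries Stage III.1; the board now bears the burden.
At Stage III.2 the board must meet the preponderance of the evidence (weight exceeds 55): on (h) the weight is 37 (the shareholder's 57 is given no effect), ≤ 55, so (h) does not meet the standard; on (i) the weight is 56, > 55, so (i) meets the standard.
  The board does not carry Stage III.2.
So the shareholder prevails on this issue.
Per-issue: Issue I → shareholder; Issue II → shareholder; Issue III → shareholder. The shareholder must prevail on every issue; overall, the shareholder prevails.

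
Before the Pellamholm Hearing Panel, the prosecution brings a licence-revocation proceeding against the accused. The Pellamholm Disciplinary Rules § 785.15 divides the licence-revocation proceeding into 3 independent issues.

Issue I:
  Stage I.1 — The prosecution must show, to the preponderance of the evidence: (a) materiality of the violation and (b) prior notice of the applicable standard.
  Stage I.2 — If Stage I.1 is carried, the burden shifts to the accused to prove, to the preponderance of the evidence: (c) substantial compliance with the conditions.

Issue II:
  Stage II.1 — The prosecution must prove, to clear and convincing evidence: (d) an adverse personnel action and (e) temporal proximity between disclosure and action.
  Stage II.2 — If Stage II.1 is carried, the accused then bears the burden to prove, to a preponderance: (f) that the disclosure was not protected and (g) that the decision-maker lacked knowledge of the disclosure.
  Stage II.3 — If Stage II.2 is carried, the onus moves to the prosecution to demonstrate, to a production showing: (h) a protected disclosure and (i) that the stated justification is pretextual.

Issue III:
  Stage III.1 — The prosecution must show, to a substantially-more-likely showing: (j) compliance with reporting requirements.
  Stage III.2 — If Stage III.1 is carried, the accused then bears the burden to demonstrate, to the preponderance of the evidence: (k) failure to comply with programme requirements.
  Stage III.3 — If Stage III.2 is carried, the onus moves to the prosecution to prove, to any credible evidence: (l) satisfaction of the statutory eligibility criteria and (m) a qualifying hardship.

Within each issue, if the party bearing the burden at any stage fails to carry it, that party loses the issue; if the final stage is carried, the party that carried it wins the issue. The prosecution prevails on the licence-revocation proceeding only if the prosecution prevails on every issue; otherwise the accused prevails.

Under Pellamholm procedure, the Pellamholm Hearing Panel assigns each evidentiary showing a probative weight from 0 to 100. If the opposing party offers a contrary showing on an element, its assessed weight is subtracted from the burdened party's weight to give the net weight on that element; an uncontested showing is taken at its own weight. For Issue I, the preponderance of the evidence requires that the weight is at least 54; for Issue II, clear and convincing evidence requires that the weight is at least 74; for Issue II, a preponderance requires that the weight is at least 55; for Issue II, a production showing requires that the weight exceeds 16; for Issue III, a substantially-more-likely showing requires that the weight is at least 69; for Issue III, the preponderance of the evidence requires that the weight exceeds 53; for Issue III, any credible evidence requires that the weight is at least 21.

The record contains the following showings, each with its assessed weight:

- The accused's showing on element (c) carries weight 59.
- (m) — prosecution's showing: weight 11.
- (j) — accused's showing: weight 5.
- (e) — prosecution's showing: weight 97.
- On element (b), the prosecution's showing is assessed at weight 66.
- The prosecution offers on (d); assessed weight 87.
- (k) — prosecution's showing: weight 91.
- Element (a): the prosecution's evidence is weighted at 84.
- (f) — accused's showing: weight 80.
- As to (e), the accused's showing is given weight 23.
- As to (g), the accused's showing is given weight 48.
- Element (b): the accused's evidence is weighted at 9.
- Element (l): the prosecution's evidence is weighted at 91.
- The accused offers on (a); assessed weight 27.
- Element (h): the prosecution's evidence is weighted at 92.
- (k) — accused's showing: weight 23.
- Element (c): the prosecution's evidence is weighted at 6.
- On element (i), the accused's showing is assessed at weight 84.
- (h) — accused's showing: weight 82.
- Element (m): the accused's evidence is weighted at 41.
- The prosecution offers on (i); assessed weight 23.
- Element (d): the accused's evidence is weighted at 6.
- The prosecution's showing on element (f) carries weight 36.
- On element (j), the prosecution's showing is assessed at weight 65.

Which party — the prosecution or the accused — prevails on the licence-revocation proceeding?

accused

— Issue I —
At Stage I.1 the prosecution must meet the preponderance of the evidence (weight is at least 54): on (a) the weight is 84 less the opposing 27 gives net 57, ≥ 54, so (a) meets the standard; on (b) the weight is 66 less the opposing 9 gives net 57, ≥ 54, so (b) meets the standard.
  Stage I.1 is satisfied; the onus moves to the accused.
At Stage I.2 the accused must meet the preponderance of the evidence (weight is at least 54): on (c) the weight is 59 less the opposing 6 gives net 53, which does not reach 54, so (c) does not meet the standard.
  Not every element is met, so the accused fails to carry Stage I.2.
The prosecution prevails on this issue.
— Issue II —
Stage II.1 — burden on prosecution; standard: clear and convincing evidence (weight is at least 74).
    (d): 87 − 6 = 81 ≥ 74 [met]
    (e): 97 − 23 = 74 ≥ 74 [met]
  All elements met. The burden passes to the accused.
Stage II.2 — burden on accused; standard: a preponderance (weight is at least 55).
    (f): 80 − 36 = 44 < 55 [not met]
    (g): 48 < 55 [not met]
  Not every element is met, so the accused fails to carry Stage II.2.
So the prosecution prevails on this issue.
— Issue III —
Stage III.1 — burden on prosecution; standard: a substantially-more-likely showing (weight is at least 69).
    (j): 65 − 5 = 60 < 69 [not met]
  Stage III.1 not carried; the prosecution fails its burden.
The accused prevails on this issue.
Per-issue: Issue I → prosecution; Issue II → prosecution; Issue III → accused. The prosecution must prevail on every issue; overall, the accused prevails.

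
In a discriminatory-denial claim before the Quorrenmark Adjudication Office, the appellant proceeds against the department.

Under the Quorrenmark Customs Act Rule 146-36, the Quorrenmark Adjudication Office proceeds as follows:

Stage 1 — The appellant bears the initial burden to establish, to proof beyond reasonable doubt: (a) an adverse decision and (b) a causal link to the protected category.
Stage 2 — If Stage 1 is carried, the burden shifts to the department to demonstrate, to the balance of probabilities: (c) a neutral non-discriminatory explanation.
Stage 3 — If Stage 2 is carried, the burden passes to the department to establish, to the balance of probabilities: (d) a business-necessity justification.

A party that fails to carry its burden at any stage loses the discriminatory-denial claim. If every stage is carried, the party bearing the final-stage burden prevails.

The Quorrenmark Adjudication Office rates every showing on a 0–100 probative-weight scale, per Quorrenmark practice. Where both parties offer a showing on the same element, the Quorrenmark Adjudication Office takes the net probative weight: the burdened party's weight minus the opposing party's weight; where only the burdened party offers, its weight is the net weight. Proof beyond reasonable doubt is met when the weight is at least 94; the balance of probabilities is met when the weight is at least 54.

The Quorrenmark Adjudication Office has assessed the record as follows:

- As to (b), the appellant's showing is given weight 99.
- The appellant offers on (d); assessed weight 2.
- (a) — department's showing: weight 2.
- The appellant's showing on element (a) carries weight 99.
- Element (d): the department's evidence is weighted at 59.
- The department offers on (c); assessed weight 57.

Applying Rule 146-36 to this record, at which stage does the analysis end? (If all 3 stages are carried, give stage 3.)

Stage 1 — burden on appellant; standard: proof beyond reasonable doubt (weight is at least 94).
    (a): 99 − 2 = 97 ≥ 94 [met]
    (b): 99 ≥ 94 [met]
  All elements met. The burden passes to the department.
Stage 2 — burden on department; standard: the balance of probabilities (weight is at least 54).
    (c): 57 ≥ 54 [met]
  Stage 2 is satisfied; the department continues to bear the burden.
Stage 3 — burden on department; standard: the balance of probabilities (weight is at least 54).
    (d): 59 − 2 = 57 ≥ 54 [met]
  The department carries the last stage.
Every stage carried; the department prevails.

stage 3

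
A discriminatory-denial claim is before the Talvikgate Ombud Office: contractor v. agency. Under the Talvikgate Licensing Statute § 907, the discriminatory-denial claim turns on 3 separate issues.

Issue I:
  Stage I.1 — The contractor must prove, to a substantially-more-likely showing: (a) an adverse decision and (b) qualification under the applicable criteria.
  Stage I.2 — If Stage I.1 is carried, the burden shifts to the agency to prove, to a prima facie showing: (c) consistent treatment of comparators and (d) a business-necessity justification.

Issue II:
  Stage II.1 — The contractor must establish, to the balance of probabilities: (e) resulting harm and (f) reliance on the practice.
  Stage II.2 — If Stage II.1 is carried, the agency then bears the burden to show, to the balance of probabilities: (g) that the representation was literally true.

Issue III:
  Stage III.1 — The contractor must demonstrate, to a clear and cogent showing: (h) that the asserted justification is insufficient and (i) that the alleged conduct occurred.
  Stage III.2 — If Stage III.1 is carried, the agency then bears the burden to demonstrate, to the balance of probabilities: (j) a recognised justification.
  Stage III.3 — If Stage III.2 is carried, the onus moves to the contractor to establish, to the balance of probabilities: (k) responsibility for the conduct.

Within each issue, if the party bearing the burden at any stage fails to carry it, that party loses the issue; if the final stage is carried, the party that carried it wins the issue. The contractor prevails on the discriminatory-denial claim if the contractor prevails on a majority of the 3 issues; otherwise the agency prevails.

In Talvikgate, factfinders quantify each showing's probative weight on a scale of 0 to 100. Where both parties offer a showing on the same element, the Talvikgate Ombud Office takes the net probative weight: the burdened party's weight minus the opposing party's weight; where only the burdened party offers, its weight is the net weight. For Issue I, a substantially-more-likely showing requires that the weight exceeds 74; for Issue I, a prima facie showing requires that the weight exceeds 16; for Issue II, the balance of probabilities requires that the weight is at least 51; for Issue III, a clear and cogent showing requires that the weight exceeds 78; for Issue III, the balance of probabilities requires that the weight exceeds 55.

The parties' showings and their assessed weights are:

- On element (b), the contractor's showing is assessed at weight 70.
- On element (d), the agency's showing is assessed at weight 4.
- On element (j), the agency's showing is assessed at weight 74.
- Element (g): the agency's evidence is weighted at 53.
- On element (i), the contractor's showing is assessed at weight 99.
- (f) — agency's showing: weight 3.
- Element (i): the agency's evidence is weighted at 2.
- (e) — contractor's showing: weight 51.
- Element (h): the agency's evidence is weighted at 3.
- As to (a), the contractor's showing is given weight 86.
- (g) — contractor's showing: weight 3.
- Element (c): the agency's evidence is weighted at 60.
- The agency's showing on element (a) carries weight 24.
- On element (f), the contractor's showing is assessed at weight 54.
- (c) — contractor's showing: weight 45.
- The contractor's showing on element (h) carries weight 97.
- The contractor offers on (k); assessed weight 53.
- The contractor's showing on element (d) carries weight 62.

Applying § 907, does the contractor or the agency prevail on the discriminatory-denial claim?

agency

— Issue I —
Stage I.1 (contractor, a substantially-more-likely showing, weight exceeds 74): (a) net 86−24=62 ≤ 74 — fails; (b) 70 ≤ 74 — fails.
  Not every element is met, so the contractor fails to carry Stage I.1.
The analysis ends at Stage I.1; the agency prevails on this issue.
— Issue II —
At Stage II.1 the contractor must meet the balance of probabilities (weight is at least 51): on (e) the weight is 51, ≥ 51, so (e) meets the standard; on (f) the weight is 54 less the opposing 3 gives net 51, which does reach 51, so (f) meets the standard.
  Stage II.1 carried; the burden shifts to the agency.
At Stage II.2 the agency must meet the balance of probabilities (weight is at least 51): on (g) the weight is 53 less the opposing 3 gives net 50, which does not reach 51, so (g) does not meet the standard.
  The agency does not carry Stage II.2.
The contractor prevails on this issue.
— Issue III —
Stage III.1 — burden on contractor; standard: a clear and cogent showing (weight exceeds 78).
    (h): 97 − 3 = 94 > 78 [met]
    (i): 99 − 2 = 97 > 78 [met]
  Stage III.1 is satisfied; the onus moves to the agency.
Stage III.2 — burden on agency; standard: the balance of probabilities (weight exceeds 55).
    (j): 74 > 55 [met]
  All elements met. The burden passes to the contractor.
Stage III.3 — burden on contractor; standard: the balance of probabilities (weight exceeds 55).
    (k): 53 ≤ 55 [not met]
  Stage III.3 not carried; the contractor fails its burden.
The analysis ends at Stage III.3; the agency prevails on this issue.
Per-issue: Issue I → agency; Issue II → contractor; Issue III → agency. The contractor must prevail on a majority of issues; overall, the agency prevails.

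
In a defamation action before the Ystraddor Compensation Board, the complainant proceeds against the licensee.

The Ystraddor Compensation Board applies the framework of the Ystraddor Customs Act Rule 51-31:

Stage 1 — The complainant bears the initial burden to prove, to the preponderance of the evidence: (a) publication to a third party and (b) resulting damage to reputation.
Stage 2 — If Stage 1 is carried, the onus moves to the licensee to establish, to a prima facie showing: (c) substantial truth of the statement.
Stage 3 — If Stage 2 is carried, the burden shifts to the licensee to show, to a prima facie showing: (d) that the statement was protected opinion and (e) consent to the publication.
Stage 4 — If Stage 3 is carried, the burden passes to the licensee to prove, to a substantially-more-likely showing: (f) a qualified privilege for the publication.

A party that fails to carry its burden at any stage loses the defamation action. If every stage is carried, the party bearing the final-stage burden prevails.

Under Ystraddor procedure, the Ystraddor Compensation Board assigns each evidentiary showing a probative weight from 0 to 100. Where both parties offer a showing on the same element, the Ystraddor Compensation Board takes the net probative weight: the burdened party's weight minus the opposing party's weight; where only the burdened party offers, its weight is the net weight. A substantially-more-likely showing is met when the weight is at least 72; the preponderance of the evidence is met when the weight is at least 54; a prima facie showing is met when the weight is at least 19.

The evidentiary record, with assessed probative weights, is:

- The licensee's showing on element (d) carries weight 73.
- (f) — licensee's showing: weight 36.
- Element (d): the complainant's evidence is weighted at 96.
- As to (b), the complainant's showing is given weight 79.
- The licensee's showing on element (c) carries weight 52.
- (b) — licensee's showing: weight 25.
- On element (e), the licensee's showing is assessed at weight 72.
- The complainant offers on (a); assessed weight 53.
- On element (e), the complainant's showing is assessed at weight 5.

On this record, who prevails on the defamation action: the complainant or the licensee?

At Stage 1 the complainant must meet the preponderance of the evidence (weight is at least 54): on (a) the weight is 53, which does not reach 54, so (a) does not meet the standard; on (b) the weight is 79 less the opposing 25 gives net 54, ≥ 54, so (b) meets the standard.
  Stage 1 not carried; the complainant fails its burden.
The analysis ends at Stage 1; the licensee prevails.

licensee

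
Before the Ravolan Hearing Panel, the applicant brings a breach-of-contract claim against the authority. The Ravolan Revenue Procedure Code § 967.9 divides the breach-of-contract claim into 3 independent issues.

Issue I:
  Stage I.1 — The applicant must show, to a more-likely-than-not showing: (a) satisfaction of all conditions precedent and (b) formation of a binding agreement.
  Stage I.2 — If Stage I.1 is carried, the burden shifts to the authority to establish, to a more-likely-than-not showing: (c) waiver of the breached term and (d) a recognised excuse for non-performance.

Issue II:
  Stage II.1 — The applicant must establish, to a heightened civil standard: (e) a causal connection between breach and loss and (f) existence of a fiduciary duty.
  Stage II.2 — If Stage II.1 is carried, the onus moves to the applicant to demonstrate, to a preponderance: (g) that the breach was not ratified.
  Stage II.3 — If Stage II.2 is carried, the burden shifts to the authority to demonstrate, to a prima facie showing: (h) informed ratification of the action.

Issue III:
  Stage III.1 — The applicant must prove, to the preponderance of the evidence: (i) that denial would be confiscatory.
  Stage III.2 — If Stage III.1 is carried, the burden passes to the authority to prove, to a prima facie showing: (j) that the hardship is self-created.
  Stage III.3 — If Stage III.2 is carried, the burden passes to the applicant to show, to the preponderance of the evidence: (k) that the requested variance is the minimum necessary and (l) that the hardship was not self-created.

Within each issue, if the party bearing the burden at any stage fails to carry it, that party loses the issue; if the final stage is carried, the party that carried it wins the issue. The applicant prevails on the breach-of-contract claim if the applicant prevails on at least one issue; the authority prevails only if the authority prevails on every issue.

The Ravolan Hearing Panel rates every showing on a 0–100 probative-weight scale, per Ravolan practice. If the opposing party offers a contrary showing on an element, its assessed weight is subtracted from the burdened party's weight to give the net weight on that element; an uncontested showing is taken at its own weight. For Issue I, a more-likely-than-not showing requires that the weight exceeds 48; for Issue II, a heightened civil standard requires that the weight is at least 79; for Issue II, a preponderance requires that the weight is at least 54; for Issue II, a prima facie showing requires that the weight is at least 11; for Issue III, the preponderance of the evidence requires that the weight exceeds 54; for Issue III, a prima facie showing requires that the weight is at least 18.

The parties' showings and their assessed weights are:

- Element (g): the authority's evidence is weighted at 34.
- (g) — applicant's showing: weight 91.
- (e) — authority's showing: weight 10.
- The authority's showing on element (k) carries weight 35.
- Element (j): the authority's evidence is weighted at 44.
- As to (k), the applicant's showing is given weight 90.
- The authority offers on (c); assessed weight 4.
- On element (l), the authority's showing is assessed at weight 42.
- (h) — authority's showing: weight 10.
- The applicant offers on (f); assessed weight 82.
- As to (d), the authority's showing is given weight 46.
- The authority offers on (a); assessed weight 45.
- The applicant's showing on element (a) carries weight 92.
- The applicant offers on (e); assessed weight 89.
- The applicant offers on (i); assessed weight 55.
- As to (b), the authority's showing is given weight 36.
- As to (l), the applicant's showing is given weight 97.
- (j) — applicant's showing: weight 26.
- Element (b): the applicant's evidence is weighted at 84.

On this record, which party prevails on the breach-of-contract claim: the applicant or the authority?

— Issue I —
At Stage I.1 the applicant must meet a more-likely-than-not showing (weight exceeds 48): on (a) the weight is 92 less the opposing 45 gives net 47, ≤ 48, so (a) does not meet the standard; on (b) the weight is 84 less the opposing 36 gives net 48, ≤ 48, so (b) does not meet the standard.
  Not every element is met, so the applicant fails to carry Stage I.1.
So the authority prevails on this issue.
— Issue II —
At Stage II.1 the applicant must meet a heightened civil standard (weight is at least 79): on (e) the weight is 89 less the opposing 10 gives net 79, ≥ 79, so (e) meets the standard; on (f) the weight is 82, which does reach 79, so (f) meets the standard.
  All elements met. The applicant retains the burden for Stage II.2.
At Stage II.2 the applicant must meet a preponderance (weight is at least 54): on (g) the weight is 91 less the opposing 34 gives net 57, which does reach 54, so (g) meets the standard.
  All elements met. The burden passes to the authority.
At Stage II.3 the authority must meet a prima facie showing (weight is at least 11): on (h) the weight is 10, < 11, so (h) does not meet the standard.
  Stage II.3 not carried; the authority fails its burden.
The applicant prevails on this issue.
— Issue III —
Stage III.1 (applicant, the preponderance of the evidence, weight exceeds 54): (i) 55 > 54 — meets.
  The applicant carries Stage III.1; the authority now bears the burden.
Stage III.2 (authority, a prima facie showing, weight is at least 18): (j) net 44−26=18 ≥ 18 — meets.
  Stage III.2 is satisfied; the onus moves to the applicant.
Stage III.3 (applicant, the preponderance of the evidence, weight exceeds 54): (k) net 90−35=55 > 54 — meets; (l) net 97−42=55 > 54 — meets.
  All elements met at the final stage.
With every stage satisfied, the applicant prevails on this issue.
Per-issue: Issue I → authority; Issue II → applicant; Issue III → applicant. The applicant must prevail on at least one issue; overall, the applicant prevails.

applicant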